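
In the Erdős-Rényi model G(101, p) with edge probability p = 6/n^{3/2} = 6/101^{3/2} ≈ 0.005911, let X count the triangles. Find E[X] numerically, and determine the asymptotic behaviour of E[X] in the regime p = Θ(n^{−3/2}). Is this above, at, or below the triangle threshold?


Number of potential triangles: C(101, 3) = 166650.
Each occurs with probability p³ ≈ (0.005911)³ ≈ 2.065416e-07.
By linearity: E[X] = C(101, 3)·p³ ≈ 166650 · 2.065416e-07 ≈ 0.0344.
Since α = 3/2 > 1, p = c/n^{3/2} = o(1/n) is below the triangle threshold p ~ 1/n. Asymptotically E[X] ~ (c³/6)·n^{3(1−α)} = (6³/6)·n^{-1.5} → 0, so by Markov's inequality G has no triangles w.h.p.

E[X] ≈ 0.0344; in regime p = Θ(1/n^{3/2}) E[X] tends to 0 (below the triangle threshold p ~ 1/n).


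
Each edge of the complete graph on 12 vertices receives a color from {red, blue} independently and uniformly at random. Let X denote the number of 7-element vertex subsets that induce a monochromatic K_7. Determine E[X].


Let X = Σ_S X_S over the C(12, 7) = 792 subsets S of size 7, where X_S = 1 if the K_7 on S is monochromatic.
For a fixed S, the K_7 on S has C(7, 2) = 21 edges. P[all 21 edges red] = (1/2)^21, and likewise for blue, so P[monochromatic] = 2·(1/2)^21 = 2^{1 − 21} = 1/1048576.
By linearity of expectation: E[X] = C(12, 7) · 2^{1 − 21} = 792 · 1/1048576 = 99/131072.
Numerically: E[X] ≈ 0.000755.

E[X] = C(12,7)·2^(1−C(7,2)) = 99/131072 ≈ 0.000755.


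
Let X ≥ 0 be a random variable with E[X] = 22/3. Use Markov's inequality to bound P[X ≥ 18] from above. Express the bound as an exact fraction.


μ = E[X] = 22/3, a = 18.
Markov: P[X ≥ 18] ≤ μ/a = (22/3)/18 = 11/27.
Numerically: ≈ 0.407407.
(Since a = 18 > μ = 7.333333, the bound 11/27 is < 1 and informative.)

P[X ≥ 18] ≤ 11/27 ≈ 0.407407.


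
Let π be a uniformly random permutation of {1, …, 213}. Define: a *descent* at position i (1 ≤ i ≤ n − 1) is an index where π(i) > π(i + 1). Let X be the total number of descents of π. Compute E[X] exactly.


Write X = Σ X_I over i = 1, …, 212, with X_I the indicator of one descent.
There are 212 indicators.
For each fixed i, the pair (π(i), π(i+1)) is a uniformly random ordered pair of distinct values from {1, …, 213}; by symmetry P[π(i) > π(i+1)] = 1/2.
By linearity: E[X] = 212 · (1/2) = (213 − 1) · (1/2) = 106 ≈ 106.000000.

E[X] = 106 = 106.000000.


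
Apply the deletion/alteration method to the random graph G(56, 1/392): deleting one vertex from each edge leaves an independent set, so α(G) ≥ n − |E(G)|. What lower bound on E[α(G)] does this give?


E[|E(G)|] = C(56, 2)·p = 1540 · (1/392) = 55/14.
E[α(G)] ≥ n − E[|E(G)|] = 56 − 55/14 = 729/14.
Numerically: ≈ 52.07143.
(This is only a lower bound; the true E[α(G)] may be larger.)

E[α(G)] ≥ 729/14 ≈ 52.07143.


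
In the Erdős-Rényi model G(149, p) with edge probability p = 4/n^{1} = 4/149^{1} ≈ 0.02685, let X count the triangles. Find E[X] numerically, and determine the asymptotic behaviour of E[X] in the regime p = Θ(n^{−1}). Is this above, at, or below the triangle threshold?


Number of potential triangles: C(149, 3) = 540274.
Each occurs with probability p³ ≈ (0.02685)³ ≈ 1.934734e-05.
By linearity: E[X] = C(149, 3)·p³ ≈ 540274 · 1.934734e-05 ≈ 10.4529.
Here α = 1, so p = 4/n is exactly at the triangle threshold p ~ 1/n. Asymptotically E[X] → c³/6 = 4³/6 = 32/3 ≈ 10.6667, a bounded constant. In this regime the triangle count is asymptotically Poisson(c³/6).

E[X] ≈ 10.4529; in regime p = Θ(1/n^{1}) E[X] stays bounded (at the triangle threshold p ~ 1/n).


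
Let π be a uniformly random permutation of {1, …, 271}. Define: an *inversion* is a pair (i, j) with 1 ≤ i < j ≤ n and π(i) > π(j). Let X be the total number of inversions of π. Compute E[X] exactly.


Write X = Σ X_I over the C(271, 2) = 36585 pairs i < j, with X_I the indicator of one inversion.
There are 36585 indicators.
For each fixed pair i < j, the values π(i) and π(j) are two distinct elements of {1, …, 271} in uniformly random order; by symmetry P[π(i) > π(j)] = 1/2.
By linearity: E[X] = 36585 · (1/2) = C(271, 2) · (1/2) = 36585/2 = 36585/2 ≈ 18292.50000.

E[X] = 36585/2 = 18292.50000.


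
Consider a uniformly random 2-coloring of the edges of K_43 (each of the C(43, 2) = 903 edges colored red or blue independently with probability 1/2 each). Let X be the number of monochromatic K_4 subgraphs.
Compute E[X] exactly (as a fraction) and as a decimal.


Let X = Σ_S X_S over the C(43, 4) = 123410 subsets S of size 4, where X_S = 1 if the K_4 on S is monochromatic.
For a fixed S, the K_4 on S has C(4, 2) = 6 edges. P[all 6 edges red] = (1/2)^6, and likewise for blue, so P[monochromatic] = 2·(1/2)^6 = 2^{1 − 6} = 1/32.
By linearity: E[X] = C(43, 4) · 2^{1 − 6} = 123410 · 1/32 = 61705/16.
Numerically: E[X] ≈ 3856.562.

E[X] = C(43,4)·2^(1−C(4,2)) = 61705/16 ≈ 3856.562.


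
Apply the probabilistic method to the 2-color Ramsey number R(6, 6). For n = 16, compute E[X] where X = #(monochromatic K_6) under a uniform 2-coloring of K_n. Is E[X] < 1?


E[X] = C(16, 6) · 2^{1 − 15} = 8008 · 2^{−14} = 8008/16384.
As a reduced fraction: E[X] = 1001/2048 ≈ 0.489.
Is E[X] < 1? YES.
Since E[X] < 1, there exists a 2-coloring of K_{16} with no monochromatic K_6; hence R(6, 6) > 16.

E[X] = 1001/2048 ≈ 0.489; E[X] < 1, so R(6, 6) > 16.


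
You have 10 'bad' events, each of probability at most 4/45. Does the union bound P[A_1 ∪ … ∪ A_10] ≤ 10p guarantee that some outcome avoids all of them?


Union bound: P[∪_{i=1}^{10} A_i] ≤ Σ_i P[A_i] ≤ 10·p = 10·(4/45) = 8/9.
Numerically: 8/9 ≈ 0.8889.
Is 8/9 < 1? YES.
Since P[∪ A_i] ≤ 8/9 < 1, the complement has P[∩ A_i^c] ≥ 1 − 8/9 = 1/9 > 0, so some outcome avoids every A_i.

10·p = 8/9 ≈ 0.8889; existence CERTIFIED by the union bound.


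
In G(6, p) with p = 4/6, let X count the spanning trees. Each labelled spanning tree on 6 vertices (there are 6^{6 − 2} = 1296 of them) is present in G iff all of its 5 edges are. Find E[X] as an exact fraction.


K_6 has 6^{6 − 2} = 1296 labelled spanning trees.
For each such spanning tree H, let X_H = 1 if all 5 edges of H are present in G. Then P[X_H = 1] = p^{5} = (2/3)^{5} = 32/243.
By linearity of expectation: E[X] = Σ_H E[X_H] = 1296 · p^{5} = 1296 · 32/243 = 512/3.
Numerically: E[X] ≈ 171.

E[X] = 1296 · (2/3)^{5} = 512/3 ≈ 171.


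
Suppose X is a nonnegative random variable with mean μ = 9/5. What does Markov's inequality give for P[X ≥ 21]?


μ = E[X] = 9/5, a = 21.
Markov: P[X ≥ 21] ≤ μ/a = (9/5)/21 = 3/35.
Numerically: ≈ 0.0857.
(Since a = 21 > μ = 1.8000, the bound 3/35 is < 1 and informative.)

P[X ≥ 21] ≤ 3/35 ≈ 0.0857.


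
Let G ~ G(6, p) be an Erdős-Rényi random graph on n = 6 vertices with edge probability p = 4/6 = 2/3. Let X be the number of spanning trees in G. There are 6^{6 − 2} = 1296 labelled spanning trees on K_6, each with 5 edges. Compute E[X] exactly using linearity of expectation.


K_6 has 6^{6 − 2} = 1296 labelled spanning trees.
For each such spanning tree H, let X_H = 1 if all 5 edges of H are present in G. Then P[X_H = 1] = p^{5} = (2/3)^{5} = 32/243.
Summing the indicators: E[X] = Σ_H E[X_H] = 1296 · p^{5} = 1296 · 32/243 = 512/3.
Numerically: E[X] ≈ 170.7.

E[X] = 1296 · (2/3)^{5} = 512/3 ≈ 170.7.


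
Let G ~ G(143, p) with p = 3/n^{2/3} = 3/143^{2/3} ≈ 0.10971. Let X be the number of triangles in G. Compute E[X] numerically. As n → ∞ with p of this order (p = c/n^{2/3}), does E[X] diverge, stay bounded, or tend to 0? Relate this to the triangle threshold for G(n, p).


Number of potential triangles: C(143, 3) = 477191.
Each occurs with probability p³ ≈ (0.10971)³ ≈ 1.3203580e-03.
By linearity: E[X] = C(143, 3)·p³ ≈ 477191 · 1.3203580e-03 ≈ 630.06294.
Since α = 2/3 < 1, p = c/n^{2/3} ≫ 1/n is above the triangle threshold p ~ 1/n. Asymptotically E[X] ~ (c³/6)·n^{3(1−α)} = (3³/6)·n^{1} → ∞; triangles are abundant w.h.p.

E[X] ≈ 630.06294; in regime p = Θ(1/n^{2/3}) E[X] diverges (above the triangle threshold p ~ 1/n).


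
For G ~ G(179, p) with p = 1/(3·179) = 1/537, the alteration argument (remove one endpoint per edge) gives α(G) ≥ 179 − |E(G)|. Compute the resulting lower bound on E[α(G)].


E[|E(G)|] = C(179, 2)·p = 15931 · (1/537) = 89/3.
E[α(G)] ≥ n − E[|E(G)|] = 179 − 89/3 = 448/3.
Numerically: ≈ 149.3333.
(This is only a lower bound; the true E[α(G)] may be larger.)

E[α(G)] ≥ 448/3 ≈ 149.3333.


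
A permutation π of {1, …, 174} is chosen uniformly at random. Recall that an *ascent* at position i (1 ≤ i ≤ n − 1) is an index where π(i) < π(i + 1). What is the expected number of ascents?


Write X = Σ X_I over i = 1, …, 173, with X_I the indicator of one ascent.
There are 173 indicators.
For each fixed i, the pair (π(i), π(i+1)) is a uniformly random ordered pair of distinct values from {1, …, 174}; by symmetry P[π(i) < π(i+1)] = 1/2.
By linearity: E[X] = 173 · (1/2) = (174 − 1) · (1/2) = 173/2 ≈ 86.5000.

E[X] = 173/2 = 86.5000.


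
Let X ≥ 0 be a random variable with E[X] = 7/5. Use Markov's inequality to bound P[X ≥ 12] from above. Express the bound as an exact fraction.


μ = E[X] = 7/5, a = 12.
Markov: P[X ≥ 12] ≤ μ/a = (7/5)/12 = 7/60.
Numerically: ≈ 0.1167.
(Since a = 12 > μ = 1.4000, the bound 7/60 is < 1 and informative.)

P[X ≥ 12] ≤ 7/60 ≈ 0.1167.


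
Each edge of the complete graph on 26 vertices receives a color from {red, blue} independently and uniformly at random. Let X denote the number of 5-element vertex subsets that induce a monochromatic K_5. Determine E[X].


Let X = Σ_S X_S over the C(26, 5) = 65780 subsets S of size 5, where X_S = 1 if the K_5 on S is monochromatic.
For a fixed S, the K_5 on S has C(5, 2) = 10 edges. P[all 10 edges red] = (1/2)^10, and likewise for blue, so P[monochromatic] = 2·(1/2)^10 = 2^{1 − 10} = 1/512.
Summing: E[X] = C(26, 5) · 2^{1 − 10} = 65780 · 1/512 = 16445/128.
Numerically: E[X] ≈ 128.477.

E[X] = C(26,5)·2^(1−C(5,2)) = 16445/128 ≈ 128.477.


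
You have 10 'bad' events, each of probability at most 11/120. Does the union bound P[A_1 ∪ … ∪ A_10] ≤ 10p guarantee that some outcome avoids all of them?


Union bound: P[∪_{i=1}^{10} A_i] ≤ Σ_i P[A_i] ≤ 10·p = 10·(11/120) = 11/12.
Numerically: 11/12 ≈ 0.9166667.
Is 11/12 < 1? YES.
Since P[∪ A_i] ≤ 11/12 < 1, the complement has P[∩ A_i^c] ≥ 1 − 11/12 = 1/12 > 0, so some outcome avoids every A_i.

10·p = 11/12 ≈ 0.9166667; existence CERTIFIED by the union bound.


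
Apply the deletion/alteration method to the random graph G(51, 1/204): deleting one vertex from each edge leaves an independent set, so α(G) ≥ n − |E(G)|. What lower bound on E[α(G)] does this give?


E[|E(G)|] = C(51, 2)·p = 1275 · (1/204) = 25/4.
E[α(G)] ≥ n − E[|E(G)|] = 51 − 25/4 = 179/4.
Numerically: ≈ 44.750.
(This is only a lower bound; the true E[α(G)] may be larger.)

E[α(G)] ≥ 179/4 ≈ 44.750.


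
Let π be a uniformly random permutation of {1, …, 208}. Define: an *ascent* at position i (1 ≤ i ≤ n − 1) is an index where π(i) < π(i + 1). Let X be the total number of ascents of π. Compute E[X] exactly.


Write X = Σ X_I over i = 1, …, 207, with X_I the indicator of one ascent.
There are 207 indicators.
For each fixed i, the pair (π(i), π(i+1)) is a uniformly random ordered pair of distinct values from {1, …, 208}; by symmetry P[π(i) < π(i+1)] = 1/2.
By linearity: E[X] = 207 · (1/2) = (208 − 1) · (1/2) = 207/2 ≈ 103.500.

E[X] = 207/2 = 103.500.


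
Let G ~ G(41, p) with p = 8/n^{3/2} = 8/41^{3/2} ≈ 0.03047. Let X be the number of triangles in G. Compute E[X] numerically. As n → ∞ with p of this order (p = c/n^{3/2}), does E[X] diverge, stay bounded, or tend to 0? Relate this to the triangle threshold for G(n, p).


Number of potential triangles: C(41, 3) = 10660.
Each occurs with probability p³ ≈ (0.03047)³ ≈ 2.829714e-05.
By linearity: E[X] = C(41, 3)·p³ ≈ 10660 · 2.829714e-05 ≈ 0.3016.
Since α = 3/2 > 1, p = c/n^{3/2} = o(1/n) is below the triangle threshold p ~ 1/n. Asymptotically E[X] ~ (c³/6)·n^{3(1−α)} = (8³/6)·n^{-1.5} → 0, so by Markov's inequality G has no triangles w.h.p.

E[X] ≈ 0.3016; in regime p = Θ(1/n^{3/2}) E[X] tends to 0 (below the triangle threshold p ~ 1/n).


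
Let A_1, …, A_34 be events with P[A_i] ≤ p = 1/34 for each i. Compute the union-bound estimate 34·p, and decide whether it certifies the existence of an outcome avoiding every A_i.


Union bound: P[∪_{i=1}^{34} A_i] ≤ Σ_i P[A_i] ≤ 34·p = 34·(1/34) = 1.
Numerically: 1 ≈ 1.00000.
Is 1 < 1? NO.
Since the bound 1 is ≥ 1, the union bound is uninformative here; it does NOT by itself certify existence.

34·p = 1 ≈ 1.00000; existence NOT certified by the union bound.


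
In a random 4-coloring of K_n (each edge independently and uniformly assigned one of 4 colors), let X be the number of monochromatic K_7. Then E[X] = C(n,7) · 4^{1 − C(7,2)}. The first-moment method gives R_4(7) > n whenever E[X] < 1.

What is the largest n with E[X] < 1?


We need C(n, 7) · 4^{1 − 21} < 1, i.e. C(n, 7) < 4^{21 − 1} = 1099511627776.
Check values of n near the boundary:
  n = 177: C(177, 7) = 957664425960; 957664425960 < 1099511627776? YES
  n = 178: C(178, 7) = 996867063280; 996867063280 < 1099511627776? YES
  n = 179: C(179, 7) = 1037437234460; 1037437234460 < 1099511627776? YES
  n = 180: C(180, 7) = 1079414463600; 1079414463600 < 1099511627776? YES
  n = 181: C(181, 7) = 1122839183400; 1122839183400 < 1099511627776? NO
  n = 182: C(182, 7) = 1167752750736; 1167752750736 < 1099511627776? NO
  n = 183: C(183, 7) = 1214197462413; 1214197462413 < 1099511627776? NO
The largest n with C(n, 7) < 1099511627776 is n = 180 (where E[X] = 67463403975/68719476736 ≈ 0.9817). Hence R_4(7) > 180, i.e. R_4(7) ≥ 181.

Largest n = 180; hence R_4(7) > 180.


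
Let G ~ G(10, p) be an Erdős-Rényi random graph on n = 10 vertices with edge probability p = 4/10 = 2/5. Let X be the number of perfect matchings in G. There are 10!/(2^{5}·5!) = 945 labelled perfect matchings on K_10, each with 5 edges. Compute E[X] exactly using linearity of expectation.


K_10 has 10!/(2^{5}·5!) = 945 labelled perfect matchings.
For each such perfect matching H, let X_H = 1 if all 5 edges of H are present in G. Then P[X_H = 1] = p^{5} = (2/5)^{5} = 32/3125.
By linearity: E[X] = Σ_H E[X_H] = 945 · p^{5} = 945 · 32/3125 = 6048/625.
Numerically: E[X] ≈ 9.68.

E[X] = 945 · (2/5)^{5} = 6048/625 ≈ 9.68.


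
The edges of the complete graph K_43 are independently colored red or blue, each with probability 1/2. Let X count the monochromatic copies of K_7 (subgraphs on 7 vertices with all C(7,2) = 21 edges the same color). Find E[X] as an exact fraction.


Let X = Σ_S X_S over the C(43, 7) = 32224114 subsets S of size 7, where X_S = 1 if the K_7 on S is monochromatic.
For a fixed S, the K_7 on S has C(7, 2) = 21 edges. P[all 21 edges red] = (1/2)^21, and likewise for blue, so P[monochromatic] = 2·(1/2)^21 = 2^{1 − 21} = 1/1048576.
Summing: E[X] = C(43, 7) · 2^{1 − 21} = 32224114 · 1/1048576 = 16112057/524288.
Numerically: E[X] ≈ 30.731310.

E[X] = C(43,7)·2^(1−C(7,2)) = 16112057/524288 ≈ 30.731310.


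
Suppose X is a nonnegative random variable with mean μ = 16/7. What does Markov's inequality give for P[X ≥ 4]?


μ = E[X] = 16/7, a = 4.
Markov: P[X ≥ 4] ≤ μ/a = (16/7)/4 = 4/7.
Numerically: ≈ 0.571429.
(Since a = 4 > μ = 2.285714, the bound 4/7 is < 1 and informative.)

P[X ≥ 4] ≤ 4/7 ≈ 0.571429.


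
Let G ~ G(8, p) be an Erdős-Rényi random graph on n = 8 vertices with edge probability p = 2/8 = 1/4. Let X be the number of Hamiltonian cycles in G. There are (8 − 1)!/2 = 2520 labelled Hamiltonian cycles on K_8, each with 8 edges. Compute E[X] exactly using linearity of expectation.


K_8 has (8 − 1)!/2 = 2520 labelled Hamiltonian cycles.
For each such Hamiltonian cycle H, let X_H = 1 if all 8 edges of H are present in G. Then P[X_H = 1] = p^{8} = (1/4)^{8} = 1/65536.
By linearity: E[X] = Σ_H E[X_H] = 2520 · p^{8} = 2520 · 1/65536 = 315/8192.
Numerically: E[X] ≈ 0.0385.

E[X] = 2520 · (1/4)^{8} = 315/8192 ≈ 0.0385.


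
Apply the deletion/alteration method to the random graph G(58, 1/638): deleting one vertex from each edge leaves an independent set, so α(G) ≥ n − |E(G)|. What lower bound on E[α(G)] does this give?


E[|E(G)|] = C(58, 2)·p = 1653 · (1/638) = 57/22.
E[α(G)] ≥ n − E[|E(G)|] = 58 − 57/22 = 1219/22.
Numerically: ≈ 55.4091.
(This is only a lower bound; the true E[α(G)] may be larger.)

E[α(G)] ≥ 1219/22 ≈ 55.4091.


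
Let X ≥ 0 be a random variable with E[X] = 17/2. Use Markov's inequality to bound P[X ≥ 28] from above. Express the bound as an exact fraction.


μ = E[X] = 17/2, a = 28.
Markov: P[X ≥ 28] ≤ μ/a = (17/2)/28 = 17/56.
Numerically: ≈ 0.303571.
(Since a = 28 > μ = 8.500000, the bound 17/56 is < 1 and informative.)

P[X ≥ 28] ≤ 17/56 ≈ 0.303571.


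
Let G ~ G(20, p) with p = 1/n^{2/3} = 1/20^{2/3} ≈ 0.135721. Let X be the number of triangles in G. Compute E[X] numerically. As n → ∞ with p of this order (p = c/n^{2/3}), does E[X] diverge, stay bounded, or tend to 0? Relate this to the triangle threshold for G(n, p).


Number of potential triangles: C(20, 3) = 1140.
Each occurs with probability p³ ≈ (0.135721)³ ≈ 2.50000000e-03.
By linearity: E[X] = C(20, 3)·p³ ≈ 1140 · 2.50000000e-03 ≈ 2.850000.
Since α = 2/3 < 1, p = c/n^{2/3} ≫ 1/n is above the triangle threshold p ~ 1/n. Asymptotically E[X] ~ (c³/6)·n^{3(1−α)} = (1³/6)·n^{1} → ∞; triangles are abundant w.h.p.

E[X] ≈ 2.850000; in regime p = Θ(1/n^{2/3}) E[X] diverges (above the triangle threshold p ~ 1/n).


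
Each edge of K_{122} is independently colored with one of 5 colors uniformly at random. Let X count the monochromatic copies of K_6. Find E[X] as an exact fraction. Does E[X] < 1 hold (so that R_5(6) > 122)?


E[X] = C(122, 6) · 5^{1 − 15} = 4042116078 · 5^{−14} = 4042116078/6103515625.
As a reduced fraction: E[X] = 4042116078/6103515625 ≈ 0.66226.
Is E[X] < 1? YES.
Since E[X] < 1, there exists a 5-coloring of K_{122} with no monochromatic K_6; hence R_5(6) > 122.

E[X] = 4042116078/6103515625 ≈ 0.66226; E[X] < 1, so R_5(6) > 122.


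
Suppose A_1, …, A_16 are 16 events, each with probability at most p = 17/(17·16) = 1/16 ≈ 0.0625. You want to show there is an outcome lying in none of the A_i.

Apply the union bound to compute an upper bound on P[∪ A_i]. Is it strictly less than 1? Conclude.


Union bound: P[∪_{i=1}^{16} A_i] ≤ Σ_i P[A_i] ≤ 16·p = 16·(1/16) = 1.
Numerically: 1 ≈ 1.0000.
Is 1 < 1? NO.
Since the bound 1 is ≥ 1, the union bound is uninformative here; it does NOT by itself certify existence.

16·p = 1 ≈ 1.0000; existence NOT certified by the union bound.


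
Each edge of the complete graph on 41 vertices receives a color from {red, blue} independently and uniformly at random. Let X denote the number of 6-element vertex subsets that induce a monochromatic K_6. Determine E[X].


Let X = Σ_S X_S over the C(41, 6) = 4496388 subsets S of size 6, where X_S = 1 if the K_6 on S is monochromatic.
For a fixed S, the K_6 on S has C(6, 2) = 15 edges. P[all 15 edges red] = (1/2)^15, and likewise for blue, so P[monochromatic] = 2·(1/2)^15 = 2^{1 − 15} = 1/16384.
By linearity of expectation: E[X] = C(41, 6) · 2^{1 − 15} = 4496388 · 1/16384 = 1124097/4096.
Numerically: E[X] ≈ 274.438.

E[X] = C(41,6)·2^(1−C(6,2)) = 1124097/4096 ≈ 274.438.


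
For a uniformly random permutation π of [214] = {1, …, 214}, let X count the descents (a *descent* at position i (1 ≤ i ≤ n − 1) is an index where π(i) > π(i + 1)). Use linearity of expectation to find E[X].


Write X = Σ X_I over i = 1, …, 213, with X_I the indicator of one descent.
There are 213 indicators.
For each fixed i, the pair (π(i), π(i+1)) is a uniformly random ordered pair of distinct values from {1, …, 214}; by symmetry P[π(i) > π(i+1)] = 1/2.
By linearity: E[X] = 213 · (1/2) = (214 − 1) · (1/2) = 213/2 ≈ 106.500000.

E[X] = 213/2 = 106.500000.


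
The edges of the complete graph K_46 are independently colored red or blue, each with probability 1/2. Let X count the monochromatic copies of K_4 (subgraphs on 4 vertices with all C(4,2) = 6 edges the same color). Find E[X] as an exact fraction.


Let X = Σ_S X_S over the C(46, 4) = 163185 subsets S of size 4, where X_S = 1 if the K_4 on S is monochromatic.
For a fixed S, the K_4 on S has C(4, 2) = 6 edges. P[all 6 edges red] = (1/2)^6, and likewise for blue, so P[monochromatic] = 2·(1/2)^6 = 2^{1 − 6} = 1/32.
By linearity of expectation: E[X] = C(46, 4) · 2^{1 − 6} = 163185 · 1/32 = 163185/32.
Numerically: E[X] ≈ 5099.53125.

E[X] = C(46,4)·2^(1−C(4,2)) = 163185/32 ≈ 5099.53125.


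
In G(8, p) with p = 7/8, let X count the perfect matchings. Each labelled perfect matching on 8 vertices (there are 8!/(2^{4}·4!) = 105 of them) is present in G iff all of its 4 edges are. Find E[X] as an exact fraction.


K_8 has 8!/(2^{4}·4!) = 105 labelled perfect matchings.
For each such perfect matching H, let X_H = 1 if all 4 edges of H are present in G. Then P[X_H = 1] = p^{4} = (7/8)^{4} = 2401/4096.
By linearity of expectation: E[X] = Σ_H E[X_H] = 105 · p^{4} = 105 · 2401/4096 = 252105/4096.
Numerically: E[X] ≈ 61.55.

E[X] = 105 · (7/8)^{4} = 252105/4096 ≈ 61.55.


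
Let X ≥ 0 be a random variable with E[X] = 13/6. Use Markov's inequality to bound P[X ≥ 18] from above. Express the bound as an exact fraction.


μ = E[X] = 13/6, a = 18.
Markov: P[X ≥ 18] ≤ μ/a = (13/6)/18 = 13/108.
Numerically: ≈ 0.12037.
(Since a = 18 > μ = 2.16667, the bound 13/108 is < 1 and informative.)

P[X ≥ 18] ≤ 13/108 ≈ 0.12037.


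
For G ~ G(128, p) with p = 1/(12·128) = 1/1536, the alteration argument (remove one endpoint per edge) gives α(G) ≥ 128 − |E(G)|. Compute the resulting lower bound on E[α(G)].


E[|E(G)|] = C(128, 2)·p = 8128 · (1/1536) = 127/24.
E[α(G)] ≥ n − E[|E(G)|] = 128 − 127/24 = 2945/24.
Numerically: ≈ 122.708.
(This is only a lower bound; the true E[α(G)] may be larger.)

E[α(G)] ≥ 2945/24 ≈ 122.708.


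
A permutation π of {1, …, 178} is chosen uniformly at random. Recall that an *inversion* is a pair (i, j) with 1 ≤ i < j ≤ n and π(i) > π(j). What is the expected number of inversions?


Write X = Σ X_I over the C(178, 2) = 15753 pairs i < j, with X_I the indicator of one inversion.
There are 15753 indicators.
For each fixed pair i < j, the values π(i) and π(j) are two distinct elements of {1, …, 178} in uniformly random order; by symmetry P[π(i) > π(j)] = 1/2.
By linearity: E[X] = 15753 · (1/2) = C(178, 2) · (1/2) = 15753/2 = 15753/2 ≈ 7876.500.

E[X] = 15753/2 = 7876.500.


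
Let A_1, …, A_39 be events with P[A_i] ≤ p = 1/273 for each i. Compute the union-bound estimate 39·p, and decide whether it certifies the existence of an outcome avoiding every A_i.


Union bound: P[∪_{i=1}^{39} A_i] ≤ Σ_i P[A_i] ≤ 39·p = 39·(1/273) = 1/7.
Numerically: 1/7 ≈ 0.1428571.
Is 1/7 < 1? YES.
Since P[∪ A_i] ≤ 1/7 < 1, the complement has P[∩ A_i^c] ≥ 1 − 1/7 = 6/7 > 0, so some outcome avoids every A_i.

39·p = 1/7 ≈ 0.1428571; existence CERTIFIED by the union bound.


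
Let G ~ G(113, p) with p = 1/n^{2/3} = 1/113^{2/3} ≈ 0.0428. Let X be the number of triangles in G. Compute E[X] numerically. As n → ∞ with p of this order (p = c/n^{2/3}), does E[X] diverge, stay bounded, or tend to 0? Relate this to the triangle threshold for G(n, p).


Number of potential triangles: C(113, 3) = 234136.
Each occurs with probability p³ ≈ (0.0428)³ ≈ 7.83147e-05.
By linearity: E[X] = C(113, 3)·p³ ≈ 234136 · 7.83147e-05 ≈ 18.336.
Since α = 2/3 < 1, p = c/n^{2/3} ≫ 1/n is above the triangle threshold p ~ 1/n. Asymptotically E[X] ~ (c³/6)·n^{3(1−α)} = (1³/6)·n^{1} → ∞; triangles are abundant w.h.p.

E[X] ≈ 18.336; in regime p = Θ(1/n^{2/3}) E[X] diverges (above the triangle threshold p ~ 1/n).


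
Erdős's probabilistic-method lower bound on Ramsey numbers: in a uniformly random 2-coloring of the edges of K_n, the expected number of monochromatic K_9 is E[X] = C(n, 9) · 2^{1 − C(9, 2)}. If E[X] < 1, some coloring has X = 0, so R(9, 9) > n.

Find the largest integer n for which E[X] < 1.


We need C(n, 9) · 2^{1 − 36} < 1, i.e. C(n, 9) < 2^{36 − 1} = 34359738368.
Check values of n near the boundary:
  n = 60: C(60, 9) = 14783142660; 14783142660 < 34359738368? YES
  n = 61: C(61, 9) = 17341763505; 17341763505 < 34359738368? YES
  n = 62: C(62, 9) = 20286591270; 20286591270 < 34359738368? YES
  n = 63: C(63, 9) = 23667689815; 23667689815 < 34359738368? YES
  n = 64: C(64, 9) = 27540584512; 27540584512 < 34359738368? YES
  n = 65: C(65, 9) = 31966749880; 31966749880 < 34359738368? YES
  n = 66: C(66, 9) = 37014131440; 37014131440 < 34359738368? NO
The largest n with C(n, 9) < 34359738368 is n = 65 (where E[X] = 3995843735/4294967296 ≈ 0.9303549). Hence R(9, 9) > 65, i.e. R(9, 9) ≥ 66.

Largest n = 65; hence R(9, 9) > 65.


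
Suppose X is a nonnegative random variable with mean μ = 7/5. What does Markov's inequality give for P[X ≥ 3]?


μ = E[X] = 7/5, a = 3.
Markov: P[X ≥ 3] ≤ μ/a = (7/5)/3 = 7/15.
Numerically: ≈ 0.46667.
(Since a = 3 > μ = 1.40000, the bound 7/15 is < 1 and informative.)

P[X ≥ 3] ≤ 7/15 ≈ 0.46667.


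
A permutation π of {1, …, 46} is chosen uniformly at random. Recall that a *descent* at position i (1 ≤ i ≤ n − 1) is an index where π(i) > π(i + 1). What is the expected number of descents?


Write X = Σ X_I over i = 1, …, 45, with X_I the indicator of one descent.
There are 45 indicators.
For each fixed i, the pair (π(i), π(i+1)) is a uniformly random ordered pair of distinct values from {1, …, 46}; by symmetry P[π(i) > π(i+1)] = 1/2.
By linearity: E[X] = 45 · (1/2) = (46 − 1) · (1/2) = 45/2 ≈ 22.500000.

E[X] = 45/2 = 22.500000.


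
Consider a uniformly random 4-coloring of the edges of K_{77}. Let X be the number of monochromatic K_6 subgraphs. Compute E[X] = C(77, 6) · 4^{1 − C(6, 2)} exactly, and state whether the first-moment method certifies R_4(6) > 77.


E[X] = C(77, 6) · 4^{1 − 15} = 237093780 · 4^{−14} = 237093780/268435456.
As a reduced fraction: E[X] = 59273445/67108864 ≈ 0.883243.
Is E[X] < 1? YES.
Since E[X] < 1, there exists a 4-coloring of K_{77} with no monochromatic K_6; hence R_4(6) > 77.

E[X] = 59273445/67108864 ≈ 0.883243; E[X] < 1, so R_4(6) > 77.


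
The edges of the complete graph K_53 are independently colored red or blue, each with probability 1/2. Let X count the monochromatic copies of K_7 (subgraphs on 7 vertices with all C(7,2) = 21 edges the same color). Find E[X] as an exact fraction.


Let X = Σ_S X_S over the C(53, 7) = 154143080 subsets S of size 7, where X_S = 1 if the K_7 on S is monochromatic.
For a fixed S, the K_7 on S has C(7, 2) = 21 edges. P[all 21 edges red] = (1/2)^21, and likewise for blue, so P[monochromatic] = 2·(1/2)^21 = 2^{1 − 21} = 1/1048576.
Summing: E[X] = C(53, 7) · 2^{1 − 21} = 154143080 · 1/1048576 = 19267885/131072.
Numerically: E[X] ≈ 147.0023.

E[X] = C(53,7)·2^(1−C(7,2)) = 19267885/131072 ≈ 147.0023.


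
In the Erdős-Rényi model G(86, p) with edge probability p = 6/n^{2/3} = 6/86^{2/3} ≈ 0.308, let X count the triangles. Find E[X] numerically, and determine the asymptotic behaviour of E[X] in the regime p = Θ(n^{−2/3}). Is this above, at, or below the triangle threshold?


Number of potential triangles: C(86, 3) = 102340.
Each occurs with probability p³ ≈ (0.308)³ ≈ 2.92050e-02.
By linearity: E[X] = C(86, 3)·p³ ≈ 102340 · 2.92050e-02 ≈ 2988.837.
Since α = 2/3 < 1, p = c/n^{2/3} ≫ 1/n is above the triangle threshold p ~ 1/n. Asymptotically E[X] ~ (c³/6)·n^{3(1−α)} = (6³/6)·n^{1} → ∞; triangles are abundant w.h.p.

E[X] ≈ 2988.837; in regime p = Θ(1/n^{2/3}) E[X] diverges (above the triangle threshold p ~ 1/n).


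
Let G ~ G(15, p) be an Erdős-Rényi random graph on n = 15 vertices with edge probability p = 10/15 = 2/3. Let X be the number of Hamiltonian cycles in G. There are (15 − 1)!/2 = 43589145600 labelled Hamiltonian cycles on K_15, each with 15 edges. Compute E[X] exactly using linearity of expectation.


K_15 has (15 − 1)!/2 = 43589145600 labelled Hamiltonian cycles.
For each such Hamiltonian cycle H, let X_H = 1 if all 15 edges of H are present in G. Then P[X_H = 1] = p^{15} = (2/3)^{15} = 32768/14348907.
By linearity of expectation: E[X] = Σ_H E[X_H] = 43589145600 · p^{15} = 43589145600 · 32768/14348907 = 5877897625600/59049.
Numerically: E[X] ≈ 9.9543e+07.

E[X] = 43589145600 · (2/3)^{15} = 5877897625600/59049 ≈ 9.9543e+07.


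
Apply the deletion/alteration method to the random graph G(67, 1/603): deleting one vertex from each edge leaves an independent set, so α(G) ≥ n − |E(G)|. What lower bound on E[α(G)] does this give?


E[|E(G)|] = C(67, 2)·p = 2211 · (1/603) = 11/3.
E[α(G)] ≥ n − E[|E(G)|] = 67 − 11/3 = 190/3.
Numerically: ≈ 63.333.
(This is only a lower bound; the true E[α(G)] may be larger.)

E[α(G)] ≥ 190/3 ≈ 63.333.


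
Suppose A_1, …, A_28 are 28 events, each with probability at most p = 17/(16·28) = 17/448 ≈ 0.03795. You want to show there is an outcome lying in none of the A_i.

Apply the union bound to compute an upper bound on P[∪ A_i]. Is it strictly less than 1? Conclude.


Union bound: P[∪_{i=1}^{28} A_i] ≤ Σ_i P[A_i] ≤ 28·p = 28·(17/448) = 17/16.
Numerically: 17/16 ≈ 1.06250.
Is 17/16 < 1? NO.
Since the bound 17/16 is ≥ 1, the union bound is uninformative here; it does NOT by itself certify existence.

28·p = 17/16 ≈ 1.06250; existence NOT certified by the union bound.


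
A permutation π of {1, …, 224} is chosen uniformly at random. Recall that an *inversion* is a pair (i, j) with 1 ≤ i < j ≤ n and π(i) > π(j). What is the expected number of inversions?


Write X = Σ X_I over the C(224, 2) = 24976 pairs i < j, with X_I the indicator of one inversion.
There are 24976 indicators.
For each fixed pair i < j, the values π(i) and π(j) are two distinct elements of {1, …, 224} in uniformly random order; by symmetry P[π(i) > π(j)] = 1/2.
By linearity: E[X] = 24976 · (1/2) = C(224, 2) · (1/2) = 24976/2 = 12488 ≈ 12488.0000.

E[X] = 12488 = 12488.0000.


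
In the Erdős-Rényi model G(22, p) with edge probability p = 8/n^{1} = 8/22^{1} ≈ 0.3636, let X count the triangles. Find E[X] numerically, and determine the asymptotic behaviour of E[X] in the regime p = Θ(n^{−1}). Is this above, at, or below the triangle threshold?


Number of potential triangles: C(22, 3) = 1540.
Each occurs with probability p³ ≈ (0.3636)³ ≈ 4.808415e-02.
By linearity: E[X] = C(22, 3)·p³ ≈ 1540 · 4.808415e-02 ≈ 74.0496.
Here α = 1, so p = 8/n is exactly at the triangle threshold p ~ 1/n. Asymptotically E[X] → c³/6 = 8³/6 = 256/3 ≈ 85.3333, a bounded constant. In this regime the triangle count is asymptotically Poisson(c³/6).

E[X] ≈ 74.0496; in regime p = Θ(1/n^{1}) E[X] stays bounded (at the triangle threshold p ~ 1/n).


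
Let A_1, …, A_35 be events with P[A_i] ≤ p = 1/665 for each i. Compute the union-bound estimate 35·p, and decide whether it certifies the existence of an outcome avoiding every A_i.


Union bound: P[∪_{i=1}^{35} A_i] ≤ Σ_i P[A_i] ≤ 35·p = 35·(1/665) = 1/19.
Numerically: 1/19 ≈ 0.05263.
Is 1/19 < 1? YES.
Since P[∪ A_i] ≤ 1/19 < 1, the complement has P[∩ A_i^c] ≥ 1 − 1/19 = 18/19 > 0, so some outcome avoids every A_i.

35·p = 1/19 ≈ 0.05263; existence CERTIFIED by the union bound.


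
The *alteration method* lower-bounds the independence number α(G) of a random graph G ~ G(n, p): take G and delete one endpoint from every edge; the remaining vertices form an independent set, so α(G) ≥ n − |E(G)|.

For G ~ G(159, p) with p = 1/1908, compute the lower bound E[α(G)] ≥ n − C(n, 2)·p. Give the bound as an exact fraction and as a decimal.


E[|E(G)|] = C(159, 2)·p = 12561 · (1/1908) = 79/12.
E[α(G)] ≥ n − E[|E(G)|] = 159 − 79/12 = 1829/12.
Numerically: ≈ 152.416667.
(This is only a lower bound; the true E[α(G)] may be larger.)

E[α(G)] ≥ 1829/12 ≈ 152.416667.


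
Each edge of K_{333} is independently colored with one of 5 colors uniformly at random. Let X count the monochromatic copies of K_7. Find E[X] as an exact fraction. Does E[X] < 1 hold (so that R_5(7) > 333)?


E[X] = C(333, 7) · 5^{1 − 21} = 84549532139028 · 5^{−20} = 84549532139028/95367431640625.
As a reduced fraction: E[X] = 84549532139028/95367431640625 ≈ 0.88657.
Is E[X] < 1? YES.
Since E[X] < 1, there exists a 5-coloring of K_{333} with no monochromatic K_7; hence R_5(7) > 333.

E[X] = 84549532139028/95367431640625 ≈ 0.88657; E[X] < 1, so R_5(7) > 333.


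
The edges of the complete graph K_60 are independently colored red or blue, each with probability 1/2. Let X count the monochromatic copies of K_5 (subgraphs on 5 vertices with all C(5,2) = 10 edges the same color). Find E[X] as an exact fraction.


Let X = Σ_S X_S over the C(60, 5) = 5461512 subsets S of size 5, where X_S = 1 if the K_5 on S is monochromatic.
For a fixed S, the K_5 on S has C(5, 2) = 10 edges. P[all 10 edges red] = (1/2)^10, and likewise for blue, so P[monochromatic] = 2·(1/2)^10 = 2^{1 − 10} = 1/512.
Summing: E[X] = C(60, 5) · 2^{1 − 10} = 5461512 · 1/512 = 682689/64.
Numerically: E[X] ≈ 10667.0156.

E[X] = C(60,5)·2^(1−C(5,2)) = 682689/64 ≈ 10667.0156.


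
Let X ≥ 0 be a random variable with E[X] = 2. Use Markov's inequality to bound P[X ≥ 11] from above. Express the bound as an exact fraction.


μ = E[X] = 2, a = 11.
Markov: P[X ≥ 11] ≤ μ/a = (2)/11 = 2/11.
Numerically: ≈ 0.18182.
(Since a = 11 > μ = 2.00000, the bound 2/11 is < 1 and informative.)

P[X ≥ 11] ≤ 2/11 ≈ 0.18182.


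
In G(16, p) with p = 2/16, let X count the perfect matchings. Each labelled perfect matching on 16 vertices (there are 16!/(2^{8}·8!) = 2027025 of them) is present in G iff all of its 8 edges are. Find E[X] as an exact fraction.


K_16 has 16!/(2^{8}·8!) = 2027025 labelled perfect matchings.
For each such perfect matching H, let X_H = 1 if all 8 edges of H are present in G. Then P[X_H = 1] = p^{8} = (1/8)^{8} = 1/16777216.
By linearity: E[X] = Σ_H E[X_H] = 2027025 · p^{8} = 2027025 · 1/16777216 = 2027025/16777216.
Numerically: E[X] ≈ 0.121.

E[X] = 2027025 · (1/8)^{8} = 2027025/16777216 ≈ 0.121.


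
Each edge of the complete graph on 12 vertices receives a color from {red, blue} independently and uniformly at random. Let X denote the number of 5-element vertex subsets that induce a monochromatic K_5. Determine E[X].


Let X = Σ_S X_S over the C(12, 5) = 792 subsets S of size 5, where X_S = 1 if the K_5 on S is monochromatic.
For a fixed S, the K_5 on S has C(5, 2) = 10 edges. P[all 10 edges red] = (1/2)^10, and likewise for blue, so P[monochromatic] = 2·(1/2)^10 = 2^{1 − 10} = 1/512.
By linearity: E[X] = C(12, 5) · 2^{1 − 10} = 792 · 1/512 = 99/64.
Numerically: E[X] ≈ 1.546875.

E[X] = C(12,5)·2^(1−C(5,2)) = 99/64 ≈ 1.546875.


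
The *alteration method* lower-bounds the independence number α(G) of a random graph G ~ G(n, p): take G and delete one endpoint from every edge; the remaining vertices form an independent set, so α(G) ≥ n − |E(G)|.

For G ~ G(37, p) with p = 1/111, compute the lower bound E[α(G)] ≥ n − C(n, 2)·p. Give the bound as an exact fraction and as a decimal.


E[|E(G)|] = C(37, 2)·p = 666 · (1/111) = 6.
E[α(G)] ≥ n − E[|E(G)|] = 37 − 6 = 31.
Numerically: ≈ 31.000.
(This is only a lower bound; the true E[α(G)] may be larger.)

E[α(G)] ≥ 31 ≈ 31.000.


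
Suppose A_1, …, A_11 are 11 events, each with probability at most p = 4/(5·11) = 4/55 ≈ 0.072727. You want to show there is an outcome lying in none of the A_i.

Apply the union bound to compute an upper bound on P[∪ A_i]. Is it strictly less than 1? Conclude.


Union bound: P[∪_{i=1}^{11} A_i] ≤ Σ_i P[A_i] ≤ 11·p = 11·(4/55) = 4/5.
Numerically: 4/5 ≈ 0.800000.
Is 4/5 < 1? YES.
Since P[∪ A_i] ≤ 4/5 < 1, the complement has P[∩ A_i^c] ≥ 1 − 4/5 = 1/5 > 0, so some outcome avoids every A_i.

11·p = 4/5 ≈ 0.800000; existence CERTIFIED by the union bound.


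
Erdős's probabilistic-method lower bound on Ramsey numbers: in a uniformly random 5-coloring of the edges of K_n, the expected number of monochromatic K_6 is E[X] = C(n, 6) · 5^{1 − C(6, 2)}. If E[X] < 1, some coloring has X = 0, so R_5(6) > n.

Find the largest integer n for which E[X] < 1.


We need C(n, 6) · 5^{1 − 15} < 1, i.e. C(n, 6) < 5^{15 − 1} = 6103515625.
Check values of n near the boundary:
  n = 127: C(127, 6) = 5169379425; 5169379425 < 6103515625? YES
  n = 128: C(128, 6) = 5423611200; 5423611200 < 6103515625? YES
  n = 129: C(129, 6) = 5688177600; 5688177600 < 6103515625? YES
  n = 130: C(130, 6) = 5963412000; 5963412000 < 6103515625? YES
  n = 131: C(131, 6) = 6249655776; 6249655776 < 6103515625? NO
  n = 132: C(132, 6) = 6547258432; 6547258432 < 6103515625? NO
The largest n with C(n, 6) < 6103515625 is n = 130 (where E[X] = 47707296/48828125 ≈ 0.97705). Hence R_5(6) > 130, i.e. R_5(6) ≥ 131.

Largest n = 130; hence R_5(6) > 130.


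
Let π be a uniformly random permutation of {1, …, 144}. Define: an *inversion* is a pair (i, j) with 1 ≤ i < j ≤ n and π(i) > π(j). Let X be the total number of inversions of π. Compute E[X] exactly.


Write X = Σ X_I over the C(144, 2) = 10296 pairs i < j, with X_I the indicator of one inversion.
There are 10296 indicators.
For each fixed pair i < j, the values π(i) and π(j) are two distinct elements of {1, …, 144} in uniformly random order; by symmetry P[π(i) > π(j)] = 1/2.
By linearity: E[X] = 10296 · (1/2) = C(144, 2) · (1/2) = 10296/2 = 5148 ≈ 5148.000000.

E[X] = 5148 = 5148.000000.


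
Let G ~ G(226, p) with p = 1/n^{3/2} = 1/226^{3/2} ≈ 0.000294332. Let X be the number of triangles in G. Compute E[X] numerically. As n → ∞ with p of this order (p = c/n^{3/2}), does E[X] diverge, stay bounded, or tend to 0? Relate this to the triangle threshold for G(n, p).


Number of potential triangles: C(226, 3) = 1898400.
Each occurs with probability p³ ≈ (0.000294332)³ ≈ 2.54983468e-11.
By linearity: E[X] = C(226, 3)·p³ ≈ 1898400 · 2.54983468e-11 ≈ 0.000048.
Since α = 3/2 > 1, p = c/n^{3/2} = o(1/n) is below the triangle threshold p ~ 1/n. Asymptotically E[X] ~ (c³/6)·n^{3(1−α)} = (1³/6)·n^{-1.5} → 0, so by Markov's inequality G has no triangles w.h.p.

E[X] ≈ 0.000048; in regime p = Θ(1/n^{3/2}) E[X] tends to 0 (below the triangle threshold p ~ 1/n).


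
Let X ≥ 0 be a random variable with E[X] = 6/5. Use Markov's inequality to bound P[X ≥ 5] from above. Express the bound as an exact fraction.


μ = E[X] = 6/5, a = 5.
Markov: P[X ≥ 5] ≤ μ/a = (6/5)/5 = 6/25.
Numerically: ≈ 0.2400.
(Since a = 5 > μ = 1.2000, the bound 6/25 is < 1 and informative.)

P[X ≥ 5] ≤ 6/25 ≈ 0.2400.


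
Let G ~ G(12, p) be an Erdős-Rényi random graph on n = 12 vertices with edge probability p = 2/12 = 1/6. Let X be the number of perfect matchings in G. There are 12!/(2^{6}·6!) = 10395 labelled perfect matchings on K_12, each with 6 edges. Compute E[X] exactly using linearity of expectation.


K_12 has 12!/(2^{6}·6!) = 10395 labelled perfect matchings.
For each such perfect matching H, let X_H = 1 if all 6 edges of H are present in G. Then P[X_H = 1] = p^{6} = (1/6)^{6} = 1/46656.
By linearity: E[X] = Σ_H E[X_H] = 10395 · p^{6} = 10395 · 1/46656 = 385/1728.
Numerically: E[X] ≈ 0.223.

E[X] = 10395 · (1/6)^{6} = 385/1728 ≈ 0.223.
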